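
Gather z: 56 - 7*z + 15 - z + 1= 72 - 8*z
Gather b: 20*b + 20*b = 40*b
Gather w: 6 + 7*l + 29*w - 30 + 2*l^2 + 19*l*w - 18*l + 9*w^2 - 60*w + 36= 2*l^2 - 11*l + 9*w^2 + w*(19*l - 31) + 12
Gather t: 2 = 2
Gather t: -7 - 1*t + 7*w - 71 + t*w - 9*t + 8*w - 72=t*(w - 10) + 15*w - 150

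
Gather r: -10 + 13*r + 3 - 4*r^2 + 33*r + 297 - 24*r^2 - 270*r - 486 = -28*r^2 - 224*r - 196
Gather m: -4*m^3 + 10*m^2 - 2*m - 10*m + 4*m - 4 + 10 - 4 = -4*m^3 + 10*m^2 - 8*m + 2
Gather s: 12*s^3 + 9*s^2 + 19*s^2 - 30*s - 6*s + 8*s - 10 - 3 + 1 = 12*s^3 + 28*s^2 - 28*s - 12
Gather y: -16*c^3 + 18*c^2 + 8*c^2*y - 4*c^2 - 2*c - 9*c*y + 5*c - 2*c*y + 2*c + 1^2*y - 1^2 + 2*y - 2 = -16*c^3 + 14*c^2 + 5*c + y*(8*c^2 - 11*c + 3) - 3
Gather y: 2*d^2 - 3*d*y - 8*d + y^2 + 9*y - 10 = 2*d^2 - 8*d + y^2 + y*(9 - 3*d) - 10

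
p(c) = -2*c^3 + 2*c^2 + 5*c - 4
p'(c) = -6*c^2 + 4*c + 5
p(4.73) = -147.25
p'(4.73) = -110.32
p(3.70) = -59.43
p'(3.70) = -62.34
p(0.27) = -2.54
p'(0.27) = 5.64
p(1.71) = 0.40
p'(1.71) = -5.70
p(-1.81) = 5.36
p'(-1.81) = -21.90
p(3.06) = -27.28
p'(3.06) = -38.94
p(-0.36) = -5.45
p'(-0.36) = 2.78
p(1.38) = 1.45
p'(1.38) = -0.91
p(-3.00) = 53.00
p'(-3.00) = -61.00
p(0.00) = -4.00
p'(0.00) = 5.00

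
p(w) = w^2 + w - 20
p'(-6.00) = -11.00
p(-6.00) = 10.00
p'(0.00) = 1.00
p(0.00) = -20.00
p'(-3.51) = -6.02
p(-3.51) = -11.19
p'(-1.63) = -2.26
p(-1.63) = -18.97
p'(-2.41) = -3.82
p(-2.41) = -16.60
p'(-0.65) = -0.30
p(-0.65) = -20.23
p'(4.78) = 10.56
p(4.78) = 7.63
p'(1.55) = 4.10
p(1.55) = -16.05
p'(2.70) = 6.40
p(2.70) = -10.01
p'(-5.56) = -10.12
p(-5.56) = 5.35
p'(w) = 2*w + 1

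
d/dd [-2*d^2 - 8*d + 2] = -4*d - 8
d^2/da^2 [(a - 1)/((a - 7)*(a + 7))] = 2*(a^3 - 3*a^2 + 147*a - 49)/(a^6 - 147*a^4 + 7203*a^2 - 117649)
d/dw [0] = 0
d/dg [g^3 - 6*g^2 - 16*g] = 3*g^2 - 12*g - 16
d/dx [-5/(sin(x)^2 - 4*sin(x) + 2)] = 10*(sin(x) - 2)*cos(x)/(sin(x)^2 - 4*sin(x) + 2)^2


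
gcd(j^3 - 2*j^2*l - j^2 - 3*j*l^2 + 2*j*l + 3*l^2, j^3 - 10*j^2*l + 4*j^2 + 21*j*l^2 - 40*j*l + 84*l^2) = j - 3*l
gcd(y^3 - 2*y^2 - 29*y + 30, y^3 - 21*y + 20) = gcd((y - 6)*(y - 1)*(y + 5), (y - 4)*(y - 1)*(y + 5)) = y^2 + 4*y - 5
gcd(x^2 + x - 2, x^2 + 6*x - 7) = x - 1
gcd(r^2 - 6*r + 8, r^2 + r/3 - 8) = 1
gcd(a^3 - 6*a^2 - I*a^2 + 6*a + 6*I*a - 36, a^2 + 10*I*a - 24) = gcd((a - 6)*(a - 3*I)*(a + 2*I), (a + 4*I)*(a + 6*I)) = 1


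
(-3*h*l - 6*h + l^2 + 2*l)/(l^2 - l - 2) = (3*h*l + 6*h - l^2 - 2*l)/(-l^2 + l + 2)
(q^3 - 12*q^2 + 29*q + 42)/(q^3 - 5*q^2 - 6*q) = (q - 7)/q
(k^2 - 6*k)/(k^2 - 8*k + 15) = k*(k - 6)/(k^2 - 8*k + 15)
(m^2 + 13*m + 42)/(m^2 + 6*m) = (m + 7)/m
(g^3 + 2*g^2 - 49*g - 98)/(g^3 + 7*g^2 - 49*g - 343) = (g + 2)/(g + 7)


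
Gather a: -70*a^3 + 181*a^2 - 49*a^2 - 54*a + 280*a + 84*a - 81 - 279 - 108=-70*a^3 + 132*a^2 + 310*a - 468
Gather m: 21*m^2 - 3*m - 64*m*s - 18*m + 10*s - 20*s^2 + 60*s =21*m^2 + m*(-64*s - 21) - 20*s^2 + 70*s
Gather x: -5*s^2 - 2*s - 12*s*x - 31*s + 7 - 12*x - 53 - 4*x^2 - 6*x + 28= -5*s^2 - 33*s - 4*x^2 + x*(-12*s - 18) - 18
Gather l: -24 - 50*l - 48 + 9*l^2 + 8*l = 9*l^2 - 42*l - 72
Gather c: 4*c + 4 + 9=4*c + 13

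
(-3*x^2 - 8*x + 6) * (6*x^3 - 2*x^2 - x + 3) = -18*x^5 - 42*x^4 + 55*x^3 - 13*x^2 - 30*x + 18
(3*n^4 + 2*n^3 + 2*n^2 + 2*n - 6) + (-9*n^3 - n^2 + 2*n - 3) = 3*n^4 - 7*n^3 + n^2 + 4*n - 9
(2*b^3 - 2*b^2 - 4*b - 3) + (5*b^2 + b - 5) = 2*b^3 + 3*b^2 - 3*b - 8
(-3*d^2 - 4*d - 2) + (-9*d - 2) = -3*d^2 - 13*d - 4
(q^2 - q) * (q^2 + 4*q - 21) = q^4 + 3*q^3 - 25*q^2 + 21*q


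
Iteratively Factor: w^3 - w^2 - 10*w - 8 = (w + 2)*(w^2 - 3*w - 4) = (w - 4)*(w + 2)*(w + 1)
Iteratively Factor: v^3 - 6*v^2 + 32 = (v - 4)*(v^2 - 2*v - 8) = (v - 4)*(v + 2)*(v - 4)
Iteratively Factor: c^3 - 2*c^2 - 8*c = (c)*(c^2 - 2*c - 8) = c*(c - 4)*(c + 2)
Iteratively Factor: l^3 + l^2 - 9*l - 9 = (l + 1)*(l^2 - 9) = (l - 3)*(l + 1)*(l + 3)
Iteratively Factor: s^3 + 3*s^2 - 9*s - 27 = (s + 3)*(s^2 - 9) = (s + 3)^2*(s - 3)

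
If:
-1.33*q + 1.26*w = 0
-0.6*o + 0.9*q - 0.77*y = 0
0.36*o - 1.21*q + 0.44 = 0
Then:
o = 0.985074626865672 - 2.31766169154229*y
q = 0.656716417910448 - 0.68955223880597*y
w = 0.693200663349917 - 0.727860696517413*y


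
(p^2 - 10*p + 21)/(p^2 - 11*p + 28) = (p - 3)/(p - 4)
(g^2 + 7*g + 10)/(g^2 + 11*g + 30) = (g + 2)/(g + 6)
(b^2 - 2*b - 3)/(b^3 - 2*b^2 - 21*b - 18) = (b - 3)/(b^2 - 3*b - 18)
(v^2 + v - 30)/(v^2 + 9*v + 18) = (v - 5)/(v + 3)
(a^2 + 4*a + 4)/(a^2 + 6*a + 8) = (a + 2)/(a + 4)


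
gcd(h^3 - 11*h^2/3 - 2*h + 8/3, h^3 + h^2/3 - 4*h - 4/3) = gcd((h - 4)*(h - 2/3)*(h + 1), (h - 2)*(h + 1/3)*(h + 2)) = 1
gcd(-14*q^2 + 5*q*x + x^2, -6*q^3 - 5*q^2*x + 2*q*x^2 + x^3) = -2*q + x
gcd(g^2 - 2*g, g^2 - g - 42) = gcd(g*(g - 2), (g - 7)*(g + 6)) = 1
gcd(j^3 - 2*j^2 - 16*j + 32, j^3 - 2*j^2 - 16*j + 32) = j^3 - 2*j^2 - 16*j + 32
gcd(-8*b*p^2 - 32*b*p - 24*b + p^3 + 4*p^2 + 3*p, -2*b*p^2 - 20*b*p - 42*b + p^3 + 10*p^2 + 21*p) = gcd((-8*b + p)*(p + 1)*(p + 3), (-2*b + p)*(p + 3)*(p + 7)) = p + 3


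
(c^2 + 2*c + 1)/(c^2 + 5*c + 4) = (c + 1)/(c + 4)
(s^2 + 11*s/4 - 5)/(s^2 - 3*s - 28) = (s - 5/4)/(s - 7)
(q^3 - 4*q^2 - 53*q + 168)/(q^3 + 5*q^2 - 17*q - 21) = (q - 8)/(q + 1)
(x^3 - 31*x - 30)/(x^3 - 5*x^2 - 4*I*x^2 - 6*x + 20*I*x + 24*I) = (x + 5)/(x - 4*I)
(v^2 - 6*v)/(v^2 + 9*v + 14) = v*(v - 6)/(v^2 + 9*v + 14)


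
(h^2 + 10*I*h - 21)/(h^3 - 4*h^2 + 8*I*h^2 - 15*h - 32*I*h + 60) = (h + 7*I)/(h^2 + h*(-4 + 5*I) - 20*I)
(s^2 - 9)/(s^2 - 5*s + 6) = (s + 3)/(s - 2)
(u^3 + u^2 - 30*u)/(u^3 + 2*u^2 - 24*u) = (u - 5)/(u - 4)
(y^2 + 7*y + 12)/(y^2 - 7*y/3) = 3*(y^2 + 7*y + 12)/(y*(3*y - 7))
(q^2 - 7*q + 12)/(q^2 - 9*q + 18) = (q - 4)/(q - 6)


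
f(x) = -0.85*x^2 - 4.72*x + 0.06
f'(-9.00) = 10.58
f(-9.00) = -26.31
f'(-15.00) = 20.78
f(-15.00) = -120.39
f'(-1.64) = -1.93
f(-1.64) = 5.51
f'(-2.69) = -0.15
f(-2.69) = 6.61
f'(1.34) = -7.00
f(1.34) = -7.79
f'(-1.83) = -1.61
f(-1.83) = 5.85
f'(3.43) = -10.55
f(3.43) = -26.13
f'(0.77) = -6.03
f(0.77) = -4.08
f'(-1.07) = -2.90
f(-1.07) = 4.14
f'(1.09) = -6.57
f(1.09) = -6.09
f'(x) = -1.7*x - 4.72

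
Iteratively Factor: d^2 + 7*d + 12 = (d + 4)*(d + 3)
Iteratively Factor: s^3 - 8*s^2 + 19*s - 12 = (s - 1)*(s^2 - 7*s + 12) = (s - 4)*(s - 1)*(s - 3)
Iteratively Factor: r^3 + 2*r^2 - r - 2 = (r + 1)*(r^2 + r - 2) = (r + 1)*(r + 2)*(r - 1)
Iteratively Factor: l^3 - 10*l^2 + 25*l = (l)*(l^2 - 10*l + 25) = l*(l - 5)*(l - 5)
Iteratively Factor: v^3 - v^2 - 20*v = (v + 4)*(v^2 - 5*v) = v*(v + 4)*(v - 5)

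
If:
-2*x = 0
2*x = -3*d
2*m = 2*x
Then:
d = 0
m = 0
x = 0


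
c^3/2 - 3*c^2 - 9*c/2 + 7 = (c/2 + 1)*(c - 7)*(c - 1)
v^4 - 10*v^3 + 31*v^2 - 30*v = v*(v - 5)*(v - 3)*(v - 2)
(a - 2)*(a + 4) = a^2 + 2*a - 8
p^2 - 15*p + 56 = (p - 8)*(p - 7)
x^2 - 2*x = x*(x - 2)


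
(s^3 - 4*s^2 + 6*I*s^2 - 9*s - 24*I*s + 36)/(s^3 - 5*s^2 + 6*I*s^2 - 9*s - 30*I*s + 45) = (s - 4)/(s - 5)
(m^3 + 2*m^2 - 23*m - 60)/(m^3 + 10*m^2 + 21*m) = (m^2 - m - 20)/(m*(m + 7))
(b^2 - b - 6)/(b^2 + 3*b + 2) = (b - 3)/(b + 1)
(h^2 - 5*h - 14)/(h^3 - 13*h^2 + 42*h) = (h + 2)/(h*(h - 6))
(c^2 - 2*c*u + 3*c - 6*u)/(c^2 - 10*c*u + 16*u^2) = (-c - 3)/(-c + 8*u)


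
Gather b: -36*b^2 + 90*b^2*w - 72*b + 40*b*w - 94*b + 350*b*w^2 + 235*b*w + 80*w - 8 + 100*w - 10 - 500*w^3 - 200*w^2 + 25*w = b^2*(90*w - 36) + b*(350*w^2 + 275*w - 166) - 500*w^3 - 200*w^2 + 205*w - 18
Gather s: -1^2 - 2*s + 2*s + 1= 0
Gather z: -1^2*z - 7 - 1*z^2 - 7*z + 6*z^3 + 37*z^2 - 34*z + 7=6*z^3 + 36*z^2 - 42*z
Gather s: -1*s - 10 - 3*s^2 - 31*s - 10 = -3*s^2 - 32*s - 20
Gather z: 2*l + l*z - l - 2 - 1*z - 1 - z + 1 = l + z*(l - 2) - 2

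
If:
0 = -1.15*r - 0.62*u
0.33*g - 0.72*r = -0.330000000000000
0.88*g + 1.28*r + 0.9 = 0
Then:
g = -1.01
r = -0.01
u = 0.01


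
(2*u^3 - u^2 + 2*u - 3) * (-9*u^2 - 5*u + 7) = -18*u^5 - u^4 + u^3 + 10*u^2 + 29*u - 21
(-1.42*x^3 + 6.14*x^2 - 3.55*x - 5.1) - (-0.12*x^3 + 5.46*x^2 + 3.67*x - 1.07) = -1.3*x^3 + 0.68*x^2 - 7.22*x - 4.03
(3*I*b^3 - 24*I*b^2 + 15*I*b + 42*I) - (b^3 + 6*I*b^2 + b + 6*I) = -b^3 + 3*I*b^3 - 30*I*b^2 - b + 15*I*b + 36*I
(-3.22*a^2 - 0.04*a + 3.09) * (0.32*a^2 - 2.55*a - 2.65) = -1.0304*a^4 + 8.1982*a^3 + 9.6238*a^2 - 7.7735*a - 8.1885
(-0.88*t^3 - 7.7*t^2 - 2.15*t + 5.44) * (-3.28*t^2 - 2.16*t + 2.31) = 2.8864*t^5 + 27.1568*t^4 + 21.6512*t^3 - 30.9862*t^2 - 16.7169*t + 12.5664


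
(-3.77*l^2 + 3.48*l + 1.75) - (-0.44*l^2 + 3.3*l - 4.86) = -3.33*l^2 + 0.18*l + 6.61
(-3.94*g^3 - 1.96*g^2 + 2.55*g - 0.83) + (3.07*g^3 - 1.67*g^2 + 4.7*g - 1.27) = -0.87*g^3 - 3.63*g^2 + 7.25*g - 2.1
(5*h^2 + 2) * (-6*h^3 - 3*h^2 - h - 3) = -30*h^5 - 15*h^4 - 17*h^3 - 21*h^2 - 2*h - 6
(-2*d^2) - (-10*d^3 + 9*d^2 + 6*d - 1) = 10*d^3 - 11*d^2 - 6*d + 1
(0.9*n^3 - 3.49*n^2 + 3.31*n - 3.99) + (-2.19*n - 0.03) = 0.9*n^3 - 3.49*n^2 + 1.12*n - 4.02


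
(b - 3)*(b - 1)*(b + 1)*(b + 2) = b^4 - b^3 - 7*b^2 + b + 6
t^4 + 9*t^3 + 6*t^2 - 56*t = t*(t - 2)*(t + 4)*(t + 7)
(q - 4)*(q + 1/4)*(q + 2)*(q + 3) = q^4 + 5*q^3/4 - 55*q^2/4 - 55*q/2 - 6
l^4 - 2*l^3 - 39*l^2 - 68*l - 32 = (l - 8)*(l + 1)^2*(l + 4)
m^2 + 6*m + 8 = (m + 2)*(m + 4)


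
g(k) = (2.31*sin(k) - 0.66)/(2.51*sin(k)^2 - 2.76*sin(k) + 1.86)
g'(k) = (-5.02*sin(k)*cos(k) + 2.76*cos(k))*(2.31*sin(k) - 0.66)/(2.51*sin(k)^2 - 2.76*sin(k) + 1.86)^2 + 2.31*cos(k)/(2.51*sin(k)^2 - 2.76*sin(k) + 1.86) = (-5.7981*sin(k)^2 + 3.3132*sin(k) + 2.475)*cos(k)/(6.3001*sin(k)^4 - 13.8552*sin(k)^3 + 16.9548*sin(k)^2 - 10.2672*sin(k) + 3.4596)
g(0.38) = 0.17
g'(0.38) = 1.93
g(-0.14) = -0.43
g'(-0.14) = 0.36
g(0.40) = 0.21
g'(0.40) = 1.96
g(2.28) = 0.90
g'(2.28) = -0.73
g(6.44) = -0.20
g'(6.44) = 1.27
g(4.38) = -0.42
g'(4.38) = 0.04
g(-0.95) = -0.44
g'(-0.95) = -0.07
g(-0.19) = -0.44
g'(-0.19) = 0.26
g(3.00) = -0.22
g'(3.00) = -1.21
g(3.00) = -0.22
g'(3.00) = -1.21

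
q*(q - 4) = q^2 - 4*q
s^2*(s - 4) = s^3 - 4*s^2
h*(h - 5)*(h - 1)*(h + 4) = h^4 - 2*h^3 - 19*h^2 + 20*h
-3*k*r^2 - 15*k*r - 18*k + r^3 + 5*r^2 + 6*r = (-3*k + r)*(r + 2)*(r + 3)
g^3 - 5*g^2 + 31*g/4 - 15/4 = (g - 5/2)*(g - 3/2)*(g - 1)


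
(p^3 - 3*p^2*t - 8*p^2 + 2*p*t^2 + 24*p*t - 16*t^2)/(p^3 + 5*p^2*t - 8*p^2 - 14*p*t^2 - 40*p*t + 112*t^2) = (p - t)/(p + 7*t)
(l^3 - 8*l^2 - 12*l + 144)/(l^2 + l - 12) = (l^2 - 12*l + 36)/(l - 3)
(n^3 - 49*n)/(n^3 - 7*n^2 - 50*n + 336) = n*(n - 7)/(n^2 - 14*n + 48)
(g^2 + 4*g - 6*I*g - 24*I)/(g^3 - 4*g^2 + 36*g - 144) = (g + 4)/(g^2 + g*(-4 + 6*I) - 24*I)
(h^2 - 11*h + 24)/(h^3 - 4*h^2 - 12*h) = (-h^2 + 11*h - 24)/(h*(-h^2 + 4*h + 12))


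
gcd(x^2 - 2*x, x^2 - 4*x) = x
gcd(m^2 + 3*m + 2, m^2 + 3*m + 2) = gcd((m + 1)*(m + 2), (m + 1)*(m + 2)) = m^2 + 3*m + 2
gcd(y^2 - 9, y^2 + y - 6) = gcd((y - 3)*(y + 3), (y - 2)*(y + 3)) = y + 3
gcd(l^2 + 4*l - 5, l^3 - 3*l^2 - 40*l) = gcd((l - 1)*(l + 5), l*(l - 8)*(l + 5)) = l + 5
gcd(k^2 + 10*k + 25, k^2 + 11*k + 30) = k + 5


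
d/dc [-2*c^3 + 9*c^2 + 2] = 6*c*(3 - c)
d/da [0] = 0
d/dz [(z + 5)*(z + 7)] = 2*z + 12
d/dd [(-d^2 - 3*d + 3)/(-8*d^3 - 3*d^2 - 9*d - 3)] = 4*(-2*d^4 - 12*d^3 + 18*d^2 + 6*d + 9)/(64*d^6 + 48*d^5 + 153*d^4 + 102*d^3 + 99*d^2 + 54*d + 9)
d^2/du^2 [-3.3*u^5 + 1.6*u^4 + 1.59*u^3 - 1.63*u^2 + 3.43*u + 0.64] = -66.0*u^3 + 19.2*u^2 + 9.54*u - 3.26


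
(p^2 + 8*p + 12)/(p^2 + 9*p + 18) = (p + 2)/(p + 3)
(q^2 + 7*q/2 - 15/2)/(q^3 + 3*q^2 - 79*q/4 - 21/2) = 2*(2*q^2 + 7*q - 15)/(4*q^3 + 12*q^2 - 79*q - 42)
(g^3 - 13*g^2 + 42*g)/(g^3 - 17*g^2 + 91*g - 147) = g*(g - 6)/(g^2 - 10*g + 21)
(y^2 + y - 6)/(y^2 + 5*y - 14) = (y + 3)/(y + 7)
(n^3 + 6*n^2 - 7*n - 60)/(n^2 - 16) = (n^2 + 2*n - 15)/(n - 4)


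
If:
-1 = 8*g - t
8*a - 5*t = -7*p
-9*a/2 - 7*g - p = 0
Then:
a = 49/188 - 89*t/188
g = t/8 - 1/8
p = 59*t/47 - 14/47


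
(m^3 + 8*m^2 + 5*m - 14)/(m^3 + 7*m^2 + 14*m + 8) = (m^2 + 6*m - 7)/(m^2 + 5*m + 4)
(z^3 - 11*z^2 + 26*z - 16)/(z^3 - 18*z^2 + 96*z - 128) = (z - 1)/(z - 8)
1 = 1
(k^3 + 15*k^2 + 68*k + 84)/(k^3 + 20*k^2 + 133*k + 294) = (k + 2)/(k + 7)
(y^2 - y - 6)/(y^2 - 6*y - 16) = (y - 3)/(y - 8)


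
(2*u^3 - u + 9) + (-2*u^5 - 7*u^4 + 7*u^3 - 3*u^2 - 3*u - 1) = -2*u^5 - 7*u^4 + 9*u^3 - 3*u^2 - 4*u + 8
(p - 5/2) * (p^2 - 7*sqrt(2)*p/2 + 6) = p^3 - 7*sqrt(2)*p^2/2 - 5*p^2/2 + 6*p + 35*sqrt(2)*p/4 - 15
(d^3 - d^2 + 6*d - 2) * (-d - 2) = -d^4 - d^3 - 4*d^2 - 10*d + 4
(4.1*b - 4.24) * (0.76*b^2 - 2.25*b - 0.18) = 3.116*b^3 - 12.4474*b^2 + 8.802*b + 0.7632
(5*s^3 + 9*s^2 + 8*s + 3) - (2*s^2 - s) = 5*s^3 + 7*s^2 + 9*s + 3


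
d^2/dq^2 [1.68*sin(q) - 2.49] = -1.68*sin(q)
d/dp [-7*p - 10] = -7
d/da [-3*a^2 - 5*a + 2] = -6*a - 5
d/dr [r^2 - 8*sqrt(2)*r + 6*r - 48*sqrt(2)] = 2*r - 8*sqrt(2) + 6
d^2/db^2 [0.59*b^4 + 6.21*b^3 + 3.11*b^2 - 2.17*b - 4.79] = 7.08*b^2 + 37.26*b + 6.22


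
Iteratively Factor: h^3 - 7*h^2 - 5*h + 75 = (h - 5)*(h^2 - 2*h - 15) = (h - 5)*(h + 3)*(h - 5)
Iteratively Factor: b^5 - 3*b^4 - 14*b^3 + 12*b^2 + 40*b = (b - 2)*(b^4 - b^3 - 16*b^2 - 20*b) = b*(b - 2)*(b^3 - b^2 - 16*b - 20) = b*(b - 2)*(b + 2)*(b^2 - 3*b - 10) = b*(b - 5)*(b - 2)*(b + 2)*(b + 2)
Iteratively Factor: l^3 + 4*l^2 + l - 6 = (l + 3)*(l^2 + l - 2) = (l + 2)*(l + 3)*(l - 1)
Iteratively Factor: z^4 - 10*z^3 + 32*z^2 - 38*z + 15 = (z - 5)*(z^3 - 5*z^2 + 7*z - 3) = (z - 5)*(z - 3)*(z^2 - 2*z + 1) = (z - 5)*(z - 3)*(z - 1)*(z - 1)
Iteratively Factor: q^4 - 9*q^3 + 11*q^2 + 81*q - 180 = (q + 3)*(q^3 - 12*q^2 + 47*q - 60) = (q - 4)*(q + 3)*(q^2 - 8*q + 15) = (q - 5)*(q - 4)*(q + 3)*(q - 3)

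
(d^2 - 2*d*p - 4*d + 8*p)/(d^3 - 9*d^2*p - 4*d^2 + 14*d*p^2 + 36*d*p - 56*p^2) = 1/(d - 7*p)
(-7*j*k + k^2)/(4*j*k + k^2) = (-7*j + k)/(4*j + k)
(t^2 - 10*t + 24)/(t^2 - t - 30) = (t - 4)/(t + 5)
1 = 1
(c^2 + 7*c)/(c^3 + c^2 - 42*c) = 1/(c - 6)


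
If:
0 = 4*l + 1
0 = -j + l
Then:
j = -1/4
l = -1/4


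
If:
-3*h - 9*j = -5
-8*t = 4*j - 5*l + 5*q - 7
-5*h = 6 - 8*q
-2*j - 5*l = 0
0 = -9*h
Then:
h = 0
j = 5/9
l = -2/9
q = 3/4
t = -1/96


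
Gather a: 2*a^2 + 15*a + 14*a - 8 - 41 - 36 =2*a^2 + 29*a - 85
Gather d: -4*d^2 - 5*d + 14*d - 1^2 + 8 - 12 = -4*d^2 + 9*d - 5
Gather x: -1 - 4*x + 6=5 - 4*x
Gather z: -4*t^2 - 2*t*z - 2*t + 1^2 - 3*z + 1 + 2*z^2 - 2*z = -4*t^2 - 2*t + 2*z^2 + z*(-2*t - 5) + 2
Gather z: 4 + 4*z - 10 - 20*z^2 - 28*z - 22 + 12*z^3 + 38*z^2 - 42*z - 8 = 12*z^3 + 18*z^2 - 66*z - 36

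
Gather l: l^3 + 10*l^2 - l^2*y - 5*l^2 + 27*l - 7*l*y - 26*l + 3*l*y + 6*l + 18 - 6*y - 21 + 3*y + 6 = l^3 + l^2*(5 - y) + l*(7 - 4*y) - 3*y + 3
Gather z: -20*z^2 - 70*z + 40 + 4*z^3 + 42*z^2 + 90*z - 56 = 4*z^3 + 22*z^2 + 20*z - 16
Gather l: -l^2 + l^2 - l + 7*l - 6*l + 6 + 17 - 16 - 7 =0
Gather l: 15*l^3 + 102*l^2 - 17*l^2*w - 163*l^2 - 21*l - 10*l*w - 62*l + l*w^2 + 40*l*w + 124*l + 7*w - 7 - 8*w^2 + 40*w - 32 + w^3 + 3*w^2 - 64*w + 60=15*l^3 + l^2*(-17*w - 61) + l*(w^2 + 30*w + 41) + w^3 - 5*w^2 - 17*w + 21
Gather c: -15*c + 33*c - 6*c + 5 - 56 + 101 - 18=12*c + 32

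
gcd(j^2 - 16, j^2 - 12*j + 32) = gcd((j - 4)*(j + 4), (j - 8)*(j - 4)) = j - 4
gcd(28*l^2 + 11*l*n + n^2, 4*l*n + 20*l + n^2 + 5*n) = 4*l + n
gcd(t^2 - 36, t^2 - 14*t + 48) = t - 6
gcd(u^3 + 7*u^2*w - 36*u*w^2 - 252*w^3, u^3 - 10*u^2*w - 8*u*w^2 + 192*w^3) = u - 6*w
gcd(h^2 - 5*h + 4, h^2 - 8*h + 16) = h - 4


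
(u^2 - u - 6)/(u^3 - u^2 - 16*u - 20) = (u - 3)/(u^2 - 3*u - 10)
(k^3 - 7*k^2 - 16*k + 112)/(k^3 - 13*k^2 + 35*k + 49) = (k^2 - 16)/(k^2 - 6*k - 7)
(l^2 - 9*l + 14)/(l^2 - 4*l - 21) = (l - 2)/(l + 3)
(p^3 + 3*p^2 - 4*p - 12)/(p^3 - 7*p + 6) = (p + 2)/(p - 1)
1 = 1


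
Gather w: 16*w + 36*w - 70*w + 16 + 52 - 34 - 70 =-18*w - 36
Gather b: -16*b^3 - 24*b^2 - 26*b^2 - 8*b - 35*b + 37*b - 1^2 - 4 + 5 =-16*b^3 - 50*b^2 - 6*b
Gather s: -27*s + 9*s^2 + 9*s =9*s^2 - 18*s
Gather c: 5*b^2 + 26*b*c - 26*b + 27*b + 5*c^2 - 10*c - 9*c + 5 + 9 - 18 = 5*b^2 + b + 5*c^2 + c*(26*b - 19) - 4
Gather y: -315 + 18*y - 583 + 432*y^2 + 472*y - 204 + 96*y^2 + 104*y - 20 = 528*y^2 + 594*y - 1122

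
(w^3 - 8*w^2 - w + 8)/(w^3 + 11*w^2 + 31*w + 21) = (w^2 - 9*w + 8)/(w^2 + 10*w + 21)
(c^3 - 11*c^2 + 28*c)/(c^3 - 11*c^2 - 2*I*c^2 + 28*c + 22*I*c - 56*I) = c/(c - 2*I)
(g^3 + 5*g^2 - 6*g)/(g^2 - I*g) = (g^2 + 5*g - 6)/(g - I)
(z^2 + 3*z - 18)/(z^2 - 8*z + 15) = (z + 6)/(z - 5)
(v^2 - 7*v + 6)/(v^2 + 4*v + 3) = (v^2 - 7*v + 6)/(v^2 + 4*v + 3)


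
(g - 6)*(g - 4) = g^2 - 10*g + 24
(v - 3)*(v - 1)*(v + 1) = v^3 - 3*v^2 - v + 3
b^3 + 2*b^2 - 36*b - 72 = (b - 6)*(b + 2)*(b + 6)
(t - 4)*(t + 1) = t^2 - 3*t - 4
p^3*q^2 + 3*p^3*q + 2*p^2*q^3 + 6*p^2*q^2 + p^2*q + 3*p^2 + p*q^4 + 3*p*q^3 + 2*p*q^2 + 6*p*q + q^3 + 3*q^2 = (p + q)^2*(q + 3)*(p*q + 1)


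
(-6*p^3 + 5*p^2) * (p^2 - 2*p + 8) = -6*p^5 + 17*p^4 - 58*p^3 + 40*p^2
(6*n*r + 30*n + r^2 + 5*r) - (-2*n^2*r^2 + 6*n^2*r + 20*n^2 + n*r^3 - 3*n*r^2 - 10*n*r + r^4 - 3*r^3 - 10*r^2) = 2*n^2*r^2 - 6*n^2*r - 20*n^2 - n*r^3 + 3*n*r^2 + 16*n*r + 30*n - r^4 + 3*r^3 + 11*r^2 + 5*r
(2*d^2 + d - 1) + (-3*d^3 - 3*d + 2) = -3*d^3 + 2*d^2 - 2*d + 1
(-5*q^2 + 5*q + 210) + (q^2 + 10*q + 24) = -4*q^2 + 15*q + 234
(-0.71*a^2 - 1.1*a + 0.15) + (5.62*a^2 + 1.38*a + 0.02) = 4.91*a^2 + 0.28*a + 0.17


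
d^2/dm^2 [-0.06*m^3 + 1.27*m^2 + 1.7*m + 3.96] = 2.54 - 0.36*m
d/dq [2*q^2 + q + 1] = 4*q + 1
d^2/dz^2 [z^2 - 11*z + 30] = 2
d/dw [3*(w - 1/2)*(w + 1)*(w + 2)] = 9*w^2 + 15*w + 3/2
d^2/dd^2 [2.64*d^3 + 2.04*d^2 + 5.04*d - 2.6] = 15.84*d + 4.08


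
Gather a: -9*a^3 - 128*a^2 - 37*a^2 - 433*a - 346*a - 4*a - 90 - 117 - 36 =-9*a^3 - 165*a^2 - 783*a - 243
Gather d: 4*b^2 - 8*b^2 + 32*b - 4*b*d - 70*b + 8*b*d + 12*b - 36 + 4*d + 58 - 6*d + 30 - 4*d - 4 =-4*b^2 - 26*b + d*(4*b - 6) + 48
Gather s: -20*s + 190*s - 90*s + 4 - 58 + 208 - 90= 80*s + 64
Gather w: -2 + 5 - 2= 1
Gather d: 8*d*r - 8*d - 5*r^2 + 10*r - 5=d*(8*r - 8) - 5*r^2 + 10*r - 5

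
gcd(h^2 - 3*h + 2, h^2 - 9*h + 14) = h - 2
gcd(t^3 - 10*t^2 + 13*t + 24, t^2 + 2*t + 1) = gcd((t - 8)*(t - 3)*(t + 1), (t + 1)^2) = t + 1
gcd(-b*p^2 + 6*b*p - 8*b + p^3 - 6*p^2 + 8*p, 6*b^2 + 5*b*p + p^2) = 1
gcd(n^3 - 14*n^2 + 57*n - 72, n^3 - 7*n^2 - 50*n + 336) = n - 8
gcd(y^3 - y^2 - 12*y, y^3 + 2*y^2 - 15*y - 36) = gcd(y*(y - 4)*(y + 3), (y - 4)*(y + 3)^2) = y^2 - y - 12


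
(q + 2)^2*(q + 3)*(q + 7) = q^4 + 14*q^3 + 65*q^2 + 124*q + 84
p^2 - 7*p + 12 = (p - 4)*(p - 3)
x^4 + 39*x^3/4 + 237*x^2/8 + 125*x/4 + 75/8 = (x + 1/2)*(x + 5/4)*(x + 3)*(x + 5)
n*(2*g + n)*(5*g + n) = 10*g^2*n + 7*g*n^2 + n^3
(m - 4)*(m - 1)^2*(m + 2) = m^4 - 4*m^3 - 3*m^2 + 14*m - 8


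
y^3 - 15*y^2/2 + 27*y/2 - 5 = (y - 5)*(y - 2)*(y - 1/2)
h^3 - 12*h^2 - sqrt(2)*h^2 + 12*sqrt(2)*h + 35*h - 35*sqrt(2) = (h - 7)*(h - 5)*(h - sqrt(2))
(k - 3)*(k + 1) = k^2 - 2*k - 3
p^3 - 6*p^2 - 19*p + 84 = (p - 7)*(p - 3)*(p + 4)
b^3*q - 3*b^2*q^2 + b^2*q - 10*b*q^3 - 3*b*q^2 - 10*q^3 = (b - 5*q)*(b + 2*q)*(b*q + q)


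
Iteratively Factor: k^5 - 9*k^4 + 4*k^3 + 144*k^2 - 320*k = (k - 4)*(k^4 - 5*k^3 - 16*k^2 + 80*k) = k*(k - 4)*(k^3 - 5*k^2 - 16*k + 80) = k*(k - 4)^2*(k^2 - k - 20) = k*(k - 4)^2*(k + 4)*(k - 5)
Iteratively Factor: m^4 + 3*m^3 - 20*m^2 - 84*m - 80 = (m + 2)*(m^3 + m^2 - 22*m - 40) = (m - 5)*(m + 2)*(m^2 + 6*m + 8) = (m - 5)*(m + 2)^2*(m + 4)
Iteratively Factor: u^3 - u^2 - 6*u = (u - 3)*(u^2 + 2*u) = (u - 3)*(u + 2)*(u)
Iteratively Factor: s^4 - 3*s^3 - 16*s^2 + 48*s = (s - 4)*(s^3 + s^2 - 12*s) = (s - 4)*(s - 3)*(s^2 + 4*s) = (s - 4)*(s - 3)*(s + 4)*(s)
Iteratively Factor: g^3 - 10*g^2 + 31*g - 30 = (g - 2)*(g^2 - 8*g + 15) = (g - 3)*(g - 2)*(g - 5)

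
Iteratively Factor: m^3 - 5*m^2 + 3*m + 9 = (m - 3)*(m^2 - 2*m - 3) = (m - 3)^2*(m + 1)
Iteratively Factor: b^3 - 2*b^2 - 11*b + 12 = (b - 4)*(b^2 + 2*b - 3) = (b - 4)*(b - 1)*(b + 3)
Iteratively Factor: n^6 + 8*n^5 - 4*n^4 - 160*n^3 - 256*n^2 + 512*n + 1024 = (n + 4)*(n^5 + 4*n^4 - 20*n^3 - 80*n^2 + 64*n + 256) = (n + 2)*(n + 4)*(n^4 + 2*n^3 - 24*n^2 - 32*n + 128) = (n - 4)*(n + 2)*(n + 4)*(n^3 + 6*n^2 - 32) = (n - 4)*(n + 2)*(n + 4)^2*(n^2 + 2*n - 8) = (n - 4)*(n - 2)*(n + 2)*(n + 4)^2*(n + 4)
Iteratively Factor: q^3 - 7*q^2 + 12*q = (q - 3)*(q^2 - 4*q) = (q - 4)*(q - 3)*(q)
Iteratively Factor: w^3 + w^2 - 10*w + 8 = (w - 1)*(w^2 + 2*w - 8) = (w - 2)*(w - 1)*(w + 4)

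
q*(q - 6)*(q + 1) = q^3 - 5*q^2 - 6*q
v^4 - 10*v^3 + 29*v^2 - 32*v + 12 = (v - 6)*(v - 2)*(v - 1)^2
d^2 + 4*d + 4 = (d + 2)^2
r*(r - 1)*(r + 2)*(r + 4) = r^4 + 5*r^3 + 2*r^2 - 8*r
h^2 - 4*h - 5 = (h - 5)*(h + 1)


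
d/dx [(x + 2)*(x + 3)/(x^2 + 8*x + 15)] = 3/(x^2 + 10*x + 25)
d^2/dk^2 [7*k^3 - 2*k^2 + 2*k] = 42*k - 4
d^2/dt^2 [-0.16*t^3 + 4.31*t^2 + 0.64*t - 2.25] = 8.62 - 0.96*t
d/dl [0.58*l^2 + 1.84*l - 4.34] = 1.16*l + 1.84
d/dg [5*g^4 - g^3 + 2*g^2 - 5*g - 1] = 20*g^3 - 3*g^2 + 4*g - 5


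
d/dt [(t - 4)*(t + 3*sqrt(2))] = 2*t - 4 + 3*sqrt(2)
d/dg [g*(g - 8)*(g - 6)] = 3*g^2 - 28*g + 48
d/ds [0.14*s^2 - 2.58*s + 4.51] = 0.28*s - 2.58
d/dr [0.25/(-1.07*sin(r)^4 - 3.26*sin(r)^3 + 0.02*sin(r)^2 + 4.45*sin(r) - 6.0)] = (1.07*sin(r)^3 + 2.445*sin(r)^2 - 0.01*sin(r) - 1.1125)*cos(r)/(1.07*sin(r)^4 + 3.26*sin(r)^3 - 0.02*sin(r)^2 - 4.45*sin(r) + 6.0)^2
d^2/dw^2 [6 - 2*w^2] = -4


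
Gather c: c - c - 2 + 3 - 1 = 0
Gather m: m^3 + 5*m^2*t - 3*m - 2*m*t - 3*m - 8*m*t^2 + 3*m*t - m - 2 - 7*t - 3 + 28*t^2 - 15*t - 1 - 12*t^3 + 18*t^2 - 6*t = m^3 + 5*m^2*t + m*(-8*t^2 + t - 7) - 12*t^3 + 46*t^2 - 28*t - 6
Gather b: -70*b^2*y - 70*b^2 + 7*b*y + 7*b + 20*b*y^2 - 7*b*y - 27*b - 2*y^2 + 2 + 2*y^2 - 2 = b^2*(-70*y - 70) + b*(20*y^2 - 20)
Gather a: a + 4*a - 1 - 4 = 5*a - 5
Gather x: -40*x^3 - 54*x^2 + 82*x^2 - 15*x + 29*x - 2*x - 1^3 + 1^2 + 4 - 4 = -40*x^3 + 28*x^2 + 12*x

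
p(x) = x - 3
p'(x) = 1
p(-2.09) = -5.09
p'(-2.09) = 1.00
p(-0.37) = -3.37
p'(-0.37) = 1.00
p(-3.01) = -6.01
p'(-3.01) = 1.00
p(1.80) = -1.20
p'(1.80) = 1.00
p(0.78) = -2.22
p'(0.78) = 1.00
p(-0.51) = -3.51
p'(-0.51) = 1.00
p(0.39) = -2.61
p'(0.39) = 1.00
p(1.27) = -1.73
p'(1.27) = 1.00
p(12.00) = 9.00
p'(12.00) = 1.00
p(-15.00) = -18.00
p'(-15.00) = 1.00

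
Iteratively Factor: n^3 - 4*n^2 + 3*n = (n - 3)*(n^2 - n) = (n - 3)*(n - 1)*(n)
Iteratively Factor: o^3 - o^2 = (o)*(o^2 - o) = o*(o - 1)*(o)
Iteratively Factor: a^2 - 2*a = (a)*(a - 2)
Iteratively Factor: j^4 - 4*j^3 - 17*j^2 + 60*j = (j + 4)*(j^3 - 8*j^2 + 15*j) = (j - 5)*(j + 4)*(j^2 - 3*j) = j*(j - 5)*(j + 4)*(j - 3)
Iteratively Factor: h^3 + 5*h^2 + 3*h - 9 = (h - 1)*(h^2 + 6*h + 9) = (h - 1)*(h + 3)*(h + 3)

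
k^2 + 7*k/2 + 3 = (k + 3/2)*(k + 2)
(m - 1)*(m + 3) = m^2 + 2*m - 3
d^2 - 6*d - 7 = (d - 7)*(d + 1)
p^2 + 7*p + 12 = (p + 3)*(p + 4)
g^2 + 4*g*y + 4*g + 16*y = (g + 4)*(g + 4*y)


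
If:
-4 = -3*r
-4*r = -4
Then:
No Solution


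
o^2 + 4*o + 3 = (o + 1)*(o + 3)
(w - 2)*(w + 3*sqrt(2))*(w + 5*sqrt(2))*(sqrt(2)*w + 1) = sqrt(2)*w^4 - 2*sqrt(2)*w^3 + 17*w^3 - 34*w^2 + 38*sqrt(2)*w^2 - 76*sqrt(2)*w + 30*w - 60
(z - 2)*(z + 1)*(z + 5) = z^3 + 4*z^2 - 7*z - 10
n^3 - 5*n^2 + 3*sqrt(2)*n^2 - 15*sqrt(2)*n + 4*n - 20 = (n - 5)*(n + sqrt(2))*(n + 2*sqrt(2))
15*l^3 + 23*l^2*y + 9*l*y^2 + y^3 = (l + y)*(3*l + y)*(5*l + y)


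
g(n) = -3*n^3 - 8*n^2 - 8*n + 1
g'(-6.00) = -236.00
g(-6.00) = 409.00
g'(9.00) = -881.00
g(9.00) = -2906.00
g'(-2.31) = -19.06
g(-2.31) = 13.77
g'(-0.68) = -1.28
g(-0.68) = 3.68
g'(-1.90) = -10.09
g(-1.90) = 7.90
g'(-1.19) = -1.70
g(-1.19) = 4.25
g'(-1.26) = -2.13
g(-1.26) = 4.38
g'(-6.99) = -335.90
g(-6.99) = 690.64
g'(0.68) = -23.04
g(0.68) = -9.08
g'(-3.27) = -51.92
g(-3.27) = 46.51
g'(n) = -9*n^2 - 16*n - 8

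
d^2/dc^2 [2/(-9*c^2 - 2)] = 36*(2 - 27*c^2)/(9*c^2 + 2)^3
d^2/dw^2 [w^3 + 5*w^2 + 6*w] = 6*w + 10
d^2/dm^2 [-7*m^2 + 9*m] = -14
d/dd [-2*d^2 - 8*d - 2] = -4*d - 8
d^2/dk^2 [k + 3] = 0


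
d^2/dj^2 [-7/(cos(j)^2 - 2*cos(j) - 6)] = 7*(-8*sin(j)^4 + 60*sin(j)^2 + 9*cos(j) + 3*cos(3*j) - 12)/(2*(sin(j)^2 + 2*cos(j) + 5)^3)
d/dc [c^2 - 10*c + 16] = 2*c - 10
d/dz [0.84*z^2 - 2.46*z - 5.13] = 1.68*z - 2.46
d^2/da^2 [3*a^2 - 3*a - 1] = 6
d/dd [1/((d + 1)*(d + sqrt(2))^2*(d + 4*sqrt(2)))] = (-(d + 1)*(d + sqrt(2)) - 2*(d + 1)*(d + 4*sqrt(2)) - (d + sqrt(2))*(d + 4*sqrt(2)))/((d + 1)^2*(d + sqrt(2))^3*(d + 4*sqrt(2))^2)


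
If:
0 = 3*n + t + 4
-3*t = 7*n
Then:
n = -6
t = 14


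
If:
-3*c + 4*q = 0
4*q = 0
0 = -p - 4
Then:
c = 0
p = -4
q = 0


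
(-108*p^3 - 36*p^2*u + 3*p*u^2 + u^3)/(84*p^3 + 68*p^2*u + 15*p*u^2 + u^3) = (-18*p^2 - 3*p*u + u^2)/(14*p^2 + 9*p*u + u^2)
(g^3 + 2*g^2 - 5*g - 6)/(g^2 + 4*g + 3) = g - 2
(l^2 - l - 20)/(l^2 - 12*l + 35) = (l + 4)/(l - 7)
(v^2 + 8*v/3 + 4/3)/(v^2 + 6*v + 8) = (v + 2/3)/(v + 4)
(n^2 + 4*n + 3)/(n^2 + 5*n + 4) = (n + 3)/(n + 4)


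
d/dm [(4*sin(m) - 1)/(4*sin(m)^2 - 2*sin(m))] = (-8*cos(m) + 4/tan(m) - cos(m)/sin(m)^2)/(2*(2*sin(m) - 1)^2)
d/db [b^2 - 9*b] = 2*b - 9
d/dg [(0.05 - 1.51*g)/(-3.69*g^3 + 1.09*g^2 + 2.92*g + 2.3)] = (-11.1438*g^3 + 2.1994*g^2 - 0.109*g - 3.619)/(13.6161*g^6 - 8.0442*g^5 - 20.3615*g^4 - 10.6084*g^3 + 13.5404*g^2 + 13.432*g + 5.29)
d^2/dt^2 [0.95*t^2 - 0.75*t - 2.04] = 1.90000000000000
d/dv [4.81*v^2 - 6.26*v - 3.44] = 9.62*v - 6.26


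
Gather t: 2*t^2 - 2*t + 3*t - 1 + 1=2*t^2 + t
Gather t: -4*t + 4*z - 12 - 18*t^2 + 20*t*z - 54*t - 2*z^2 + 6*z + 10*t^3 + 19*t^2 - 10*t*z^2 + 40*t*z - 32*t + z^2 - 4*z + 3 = 10*t^3 + t^2 + t*(-10*z^2 + 60*z - 90) - z^2 + 6*z - 9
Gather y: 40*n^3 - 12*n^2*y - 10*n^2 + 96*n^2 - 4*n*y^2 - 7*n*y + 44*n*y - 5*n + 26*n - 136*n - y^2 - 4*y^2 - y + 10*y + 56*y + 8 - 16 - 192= 40*n^3 + 86*n^2 - 115*n + y^2*(-4*n - 5) + y*(-12*n^2 + 37*n + 65) - 200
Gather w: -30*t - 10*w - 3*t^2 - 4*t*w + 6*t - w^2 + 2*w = -3*t^2 - 24*t - w^2 + w*(-4*t - 8)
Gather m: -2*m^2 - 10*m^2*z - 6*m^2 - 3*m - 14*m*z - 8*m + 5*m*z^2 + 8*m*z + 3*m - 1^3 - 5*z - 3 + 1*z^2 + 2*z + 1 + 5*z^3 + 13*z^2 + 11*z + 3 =m^2*(-10*z - 8) + m*(5*z^2 - 6*z - 8) + 5*z^3 + 14*z^2 + 8*z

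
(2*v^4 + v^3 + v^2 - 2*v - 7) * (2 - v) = -2*v^5 + 3*v^4 + v^3 + 4*v^2 + 3*v - 14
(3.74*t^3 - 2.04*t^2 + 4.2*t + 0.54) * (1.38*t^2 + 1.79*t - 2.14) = 5.1612*t^5 + 3.8794*t^4 - 5.8592*t^3 + 12.6288*t^2 - 8.0214*t - 1.1556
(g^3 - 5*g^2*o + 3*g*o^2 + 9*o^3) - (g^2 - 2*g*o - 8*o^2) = g^3 - 5*g^2*o - g^2 + 3*g*o^2 + 2*g*o + 9*o^3 + 8*o^2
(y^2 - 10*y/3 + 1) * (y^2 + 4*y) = y^4 + 2*y^3/3 - 37*y^2/3 + 4*y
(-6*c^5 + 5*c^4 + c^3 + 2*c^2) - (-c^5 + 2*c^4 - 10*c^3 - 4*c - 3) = -5*c^5 + 3*c^4 + 11*c^3 + 2*c^2 + 4*c + 3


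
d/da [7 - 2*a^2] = -4*a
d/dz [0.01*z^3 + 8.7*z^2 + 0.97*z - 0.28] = 0.03*z^2 + 17.4*z + 0.97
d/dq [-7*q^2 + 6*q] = 6 - 14*q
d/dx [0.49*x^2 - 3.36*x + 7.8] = 0.98*x - 3.36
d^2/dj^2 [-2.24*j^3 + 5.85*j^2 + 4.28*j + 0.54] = 11.7 - 13.44*j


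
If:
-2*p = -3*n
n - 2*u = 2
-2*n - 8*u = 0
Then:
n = 4/3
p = 2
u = -1/3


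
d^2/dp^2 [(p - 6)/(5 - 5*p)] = 2/(p - 1)^3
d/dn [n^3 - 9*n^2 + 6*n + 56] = 3*n^2 - 18*n + 6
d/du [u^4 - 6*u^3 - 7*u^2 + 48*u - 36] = 4*u^3 - 18*u^2 - 14*u + 48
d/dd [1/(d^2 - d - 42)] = (1 - 2*d)/(-d^2 + d + 42)^2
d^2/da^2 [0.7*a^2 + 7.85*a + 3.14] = 1.40000000000000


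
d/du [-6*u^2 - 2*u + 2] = -12*u - 2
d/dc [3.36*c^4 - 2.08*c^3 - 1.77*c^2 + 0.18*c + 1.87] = 13.44*c^3 - 6.24*c^2 - 3.54*c + 0.18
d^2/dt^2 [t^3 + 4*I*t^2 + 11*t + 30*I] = 6*t + 8*I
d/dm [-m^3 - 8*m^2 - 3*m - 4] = -3*m^2 - 16*m - 3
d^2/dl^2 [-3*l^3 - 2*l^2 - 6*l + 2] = -18*l - 4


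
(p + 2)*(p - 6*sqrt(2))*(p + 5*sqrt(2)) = p^3 - sqrt(2)*p^2 + 2*p^2 - 60*p - 2*sqrt(2)*p - 120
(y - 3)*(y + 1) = y^2 - 2*y - 3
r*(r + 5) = r^2 + 5*r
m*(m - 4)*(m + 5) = m^3 + m^2 - 20*m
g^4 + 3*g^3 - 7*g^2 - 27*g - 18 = (g - 3)*(g + 1)*(g + 2)*(g + 3)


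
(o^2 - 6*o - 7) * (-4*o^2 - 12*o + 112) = -4*o^4 + 12*o^3 + 212*o^2 - 588*o - 784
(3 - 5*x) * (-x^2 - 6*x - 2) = 5*x^3 + 27*x^2 - 8*x - 6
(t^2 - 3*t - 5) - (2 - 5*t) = t^2 + 2*t - 7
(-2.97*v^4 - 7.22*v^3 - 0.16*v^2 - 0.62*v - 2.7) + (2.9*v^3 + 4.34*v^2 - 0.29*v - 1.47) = -2.97*v^4 - 4.32*v^3 + 4.18*v^2 - 0.91*v - 4.17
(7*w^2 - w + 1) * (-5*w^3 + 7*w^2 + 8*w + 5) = -35*w^5 + 54*w^4 + 44*w^3 + 34*w^2 + 3*w + 5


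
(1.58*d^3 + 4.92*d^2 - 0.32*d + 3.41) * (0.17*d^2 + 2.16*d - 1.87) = 0.2686*d^5 + 4.2492*d^4 + 7.6182*d^3 - 9.3119*d^2 + 7.964*d - 6.3767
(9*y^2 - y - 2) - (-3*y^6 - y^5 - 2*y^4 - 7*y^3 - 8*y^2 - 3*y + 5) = 3*y^6 + y^5 + 2*y^4 + 7*y^3 + 17*y^2 + 2*y - 7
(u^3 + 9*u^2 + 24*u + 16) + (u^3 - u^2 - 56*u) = 2*u^3 + 8*u^2 - 32*u + 16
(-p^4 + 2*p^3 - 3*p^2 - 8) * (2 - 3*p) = 3*p^5 - 8*p^4 + 13*p^3 - 6*p^2 + 24*p - 16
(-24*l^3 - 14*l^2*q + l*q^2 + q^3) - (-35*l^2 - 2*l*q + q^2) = -24*l^3 - 14*l^2*q + 35*l^2 + l*q^2 + 2*l*q + q^3 - q^2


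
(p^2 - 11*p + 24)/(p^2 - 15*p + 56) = (p - 3)/(p - 7)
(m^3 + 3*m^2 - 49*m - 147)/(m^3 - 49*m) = (m + 3)/m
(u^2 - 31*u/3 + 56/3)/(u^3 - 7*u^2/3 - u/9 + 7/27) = 9*(u - 8)/(9*u^2 - 1)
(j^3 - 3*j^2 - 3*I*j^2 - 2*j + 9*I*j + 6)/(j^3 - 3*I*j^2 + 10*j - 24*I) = (j^2 - j*(3 + I) + 3*I)/(j^2 - I*j + 12)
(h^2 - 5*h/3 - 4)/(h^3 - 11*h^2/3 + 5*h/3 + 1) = (3*h + 4)/(3*h^2 - 2*h - 1)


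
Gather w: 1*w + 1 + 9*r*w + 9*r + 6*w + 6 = 9*r + w*(9*r + 7) + 7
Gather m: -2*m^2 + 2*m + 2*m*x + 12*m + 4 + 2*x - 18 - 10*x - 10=-2*m^2 + m*(2*x + 14) - 8*x - 24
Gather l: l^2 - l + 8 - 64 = l^2 - l - 56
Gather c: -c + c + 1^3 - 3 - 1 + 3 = 0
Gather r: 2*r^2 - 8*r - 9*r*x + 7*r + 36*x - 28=2*r^2 + r*(-9*x - 1) + 36*x - 28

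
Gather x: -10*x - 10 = -10*x - 10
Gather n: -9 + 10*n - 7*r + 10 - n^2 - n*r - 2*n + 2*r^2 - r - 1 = -n^2 + n*(8 - r) + 2*r^2 - 8*r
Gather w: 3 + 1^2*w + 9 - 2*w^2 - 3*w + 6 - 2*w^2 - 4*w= -4*w^2 - 6*w + 18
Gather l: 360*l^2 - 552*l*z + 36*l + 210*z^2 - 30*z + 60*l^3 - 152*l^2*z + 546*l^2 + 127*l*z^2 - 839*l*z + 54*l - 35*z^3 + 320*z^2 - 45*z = 60*l^3 + l^2*(906 - 152*z) + l*(127*z^2 - 1391*z + 90) - 35*z^3 + 530*z^2 - 75*z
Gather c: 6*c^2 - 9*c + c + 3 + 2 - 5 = 6*c^2 - 8*c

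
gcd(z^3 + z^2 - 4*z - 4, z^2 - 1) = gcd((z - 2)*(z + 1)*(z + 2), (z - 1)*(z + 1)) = z + 1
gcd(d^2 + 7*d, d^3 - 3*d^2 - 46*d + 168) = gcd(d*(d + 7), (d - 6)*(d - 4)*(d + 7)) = d + 7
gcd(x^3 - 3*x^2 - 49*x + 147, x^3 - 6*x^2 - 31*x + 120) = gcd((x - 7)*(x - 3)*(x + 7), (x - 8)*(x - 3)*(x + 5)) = x - 3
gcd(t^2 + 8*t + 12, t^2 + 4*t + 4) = t + 2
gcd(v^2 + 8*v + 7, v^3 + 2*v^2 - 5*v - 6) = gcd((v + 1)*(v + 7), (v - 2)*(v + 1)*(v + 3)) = v + 1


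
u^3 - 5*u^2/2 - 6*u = u*(u - 4)*(u + 3/2)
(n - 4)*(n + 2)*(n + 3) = n^3 + n^2 - 14*n - 24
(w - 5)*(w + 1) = w^2 - 4*w - 5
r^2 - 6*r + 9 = (r - 3)^2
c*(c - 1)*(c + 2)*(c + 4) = c^4 + 5*c^3 + 2*c^2 - 8*c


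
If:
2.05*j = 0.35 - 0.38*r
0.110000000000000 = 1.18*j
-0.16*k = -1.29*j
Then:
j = 0.09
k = 0.75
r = 0.42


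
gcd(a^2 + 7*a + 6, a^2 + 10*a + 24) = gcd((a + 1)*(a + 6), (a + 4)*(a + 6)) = a + 6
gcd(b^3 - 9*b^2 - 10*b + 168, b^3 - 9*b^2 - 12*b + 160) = b + 4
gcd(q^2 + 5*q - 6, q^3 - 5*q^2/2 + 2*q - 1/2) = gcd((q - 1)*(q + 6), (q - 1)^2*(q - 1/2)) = q - 1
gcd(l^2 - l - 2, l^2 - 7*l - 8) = l + 1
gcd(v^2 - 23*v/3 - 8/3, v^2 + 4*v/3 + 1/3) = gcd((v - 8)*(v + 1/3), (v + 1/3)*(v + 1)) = v + 1/3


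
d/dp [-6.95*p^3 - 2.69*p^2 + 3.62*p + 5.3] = -20.85*p^2 - 5.38*p + 3.62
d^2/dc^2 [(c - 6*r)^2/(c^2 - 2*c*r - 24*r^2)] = -20*r/(c^3 + 12*c^2*r + 48*c*r^2 + 64*r^3)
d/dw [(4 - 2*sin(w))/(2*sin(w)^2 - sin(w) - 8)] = 2*(-8*sin(w) - cos(2*w) + 11)*cos(w)/(sin(w) + cos(2*w) + 7)^2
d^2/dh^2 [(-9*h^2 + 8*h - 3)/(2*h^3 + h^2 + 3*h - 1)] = 2*(-36*h^6 + 96*h^5 + 138*h^4 - 187*h^3 + 6*h^2 - 21*h - 15)/(8*h^9 + 12*h^8 + 42*h^7 + 25*h^6 + 51*h^5 - 12*h^4 + 15*h^3 - 24*h^2 + 9*h - 1)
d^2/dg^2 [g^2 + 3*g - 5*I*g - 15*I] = 2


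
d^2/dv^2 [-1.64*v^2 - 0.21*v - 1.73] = -3.28000000000000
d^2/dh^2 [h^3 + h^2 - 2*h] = 6*h + 2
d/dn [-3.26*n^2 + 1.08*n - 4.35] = 1.08 - 6.52*n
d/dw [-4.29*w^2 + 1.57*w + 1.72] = 1.57 - 8.58*w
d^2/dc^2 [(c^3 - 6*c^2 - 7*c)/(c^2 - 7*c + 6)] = 12*(-c^3 - 3*c^2 + 39*c - 85)/(c^6 - 21*c^5 + 165*c^4 - 595*c^3 + 990*c^2 - 756*c + 216)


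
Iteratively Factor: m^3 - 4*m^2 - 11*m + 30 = (m + 3)*(m^2 - 7*m + 10) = (m - 2)*(m + 3)*(m - 5)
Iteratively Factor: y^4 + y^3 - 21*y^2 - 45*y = (y)*(y^3 + y^2 - 21*y - 45) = y*(y + 3)*(y^2 - 2*y - 15) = y*(y - 5)*(y + 3)*(y + 3)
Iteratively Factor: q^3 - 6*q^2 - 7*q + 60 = (q - 4)*(q^2 - 2*q - 15) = (q - 4)*(q + 3)*(q - 5)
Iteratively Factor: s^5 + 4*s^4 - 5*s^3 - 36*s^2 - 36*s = (s - 3)*(s^4 + 7*s^3 + 16*s^2 + 12*s) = s*(s - 3)*(s^3 + 7*s^2 + 16*s + 12) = s*(s - 3)*(s + 3)*(s^2 + 4*s + 4) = s*(s - 3)*(s + 2)*(s + 3)*(s + 2)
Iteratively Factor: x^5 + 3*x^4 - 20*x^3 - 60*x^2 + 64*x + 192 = (x + 2)*(x^4 + x^3 - 22*x^2 - 16*x + 96) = (x - 2)*(x + 2)*(x^3 + 3*x^2 - 16*x - 48) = (x - 4)*(x - 2)*(x + 2)*(x^2 + 7*x + 12) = (x - 4)*(x - 2)*(x + 2)*(x + 4)*(x + 3)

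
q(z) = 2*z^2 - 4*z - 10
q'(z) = 4*z - 4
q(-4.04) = 38.80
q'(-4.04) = -20.16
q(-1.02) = -3.84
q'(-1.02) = -8.08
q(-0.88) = -4.93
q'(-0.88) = -7.52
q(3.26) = -1.78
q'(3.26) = 9.04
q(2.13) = -9.45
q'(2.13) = 4.52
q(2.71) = -6.15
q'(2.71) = 6.84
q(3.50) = 0.50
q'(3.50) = 10.00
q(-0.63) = -6.69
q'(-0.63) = -6.52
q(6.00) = 38.00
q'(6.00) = 20.00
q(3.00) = -4.00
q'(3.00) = 8.00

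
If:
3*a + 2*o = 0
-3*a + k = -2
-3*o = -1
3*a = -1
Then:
No Solution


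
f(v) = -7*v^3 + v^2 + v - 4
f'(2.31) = -106.44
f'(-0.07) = 0.76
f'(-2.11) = -96.71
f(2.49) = -103.38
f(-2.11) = 64.10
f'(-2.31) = -115.68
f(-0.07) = -4.06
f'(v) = -21*v^2 + 2*v + 1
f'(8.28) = -1422.17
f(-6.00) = 1538.00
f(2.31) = -82.64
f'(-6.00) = -767.00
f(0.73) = -5.46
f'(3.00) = -182.00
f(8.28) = -3900.81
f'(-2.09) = -94.91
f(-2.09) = 62.18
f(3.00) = -181.00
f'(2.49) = -124.22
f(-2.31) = 85.31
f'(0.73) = -8.73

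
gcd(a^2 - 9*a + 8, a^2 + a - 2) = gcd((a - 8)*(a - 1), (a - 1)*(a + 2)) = a - 1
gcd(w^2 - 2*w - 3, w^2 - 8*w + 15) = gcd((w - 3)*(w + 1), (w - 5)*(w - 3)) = w - 3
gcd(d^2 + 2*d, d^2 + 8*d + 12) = d + 2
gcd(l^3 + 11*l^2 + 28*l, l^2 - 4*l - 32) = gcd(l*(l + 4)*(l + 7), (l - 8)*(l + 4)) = l + 4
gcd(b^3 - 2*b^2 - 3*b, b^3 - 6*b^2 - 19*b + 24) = 1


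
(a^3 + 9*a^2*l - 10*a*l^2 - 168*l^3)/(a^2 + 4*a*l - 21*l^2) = (a^2 + 2*a*l - 24*l^2)/(a - 3*l)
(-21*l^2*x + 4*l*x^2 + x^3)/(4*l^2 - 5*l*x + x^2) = x*(-21*l^2 + 4*l*x + x^2)/(4*l^2 - 5*l*x + x^2)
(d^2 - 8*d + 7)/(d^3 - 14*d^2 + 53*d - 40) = (d - 7)/(d^2 - 13*d + 40)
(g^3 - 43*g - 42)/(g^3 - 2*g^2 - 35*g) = (g^2 + 7*g + 6)/(g*(g + 5))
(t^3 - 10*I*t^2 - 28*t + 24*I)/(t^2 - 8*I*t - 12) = t - 2*I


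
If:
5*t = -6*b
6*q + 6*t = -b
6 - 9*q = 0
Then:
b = 20/31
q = 2/3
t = -24/31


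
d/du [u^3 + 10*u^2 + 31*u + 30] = 3*u^2 + 20*u + 31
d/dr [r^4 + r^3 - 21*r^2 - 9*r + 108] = 4*r^3 + 3*r^2 - 42*r - 9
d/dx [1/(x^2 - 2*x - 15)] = 2*(1 - x)/(-x^2 + 2*x + 15)^2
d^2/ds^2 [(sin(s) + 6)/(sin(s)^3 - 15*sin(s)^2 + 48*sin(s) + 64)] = (-4*sin(s)^4 - 69*sin(s)^3 + 120*sin(s)^2 - 514*sin(s) + 516)/((sin(s) - 8)^4*(sin(s) + 1)^2)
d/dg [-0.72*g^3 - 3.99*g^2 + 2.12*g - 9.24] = -2.16*g^2 - 7.98*g + 2.12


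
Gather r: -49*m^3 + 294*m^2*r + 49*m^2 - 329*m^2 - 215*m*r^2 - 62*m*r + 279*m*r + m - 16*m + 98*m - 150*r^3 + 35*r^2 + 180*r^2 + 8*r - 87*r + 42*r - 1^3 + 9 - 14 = -49*m^3 - 280*m^2 + 83*m - 150*r^3 + r^2*(215 - 215*m) + r*(294*m^2 + 217*m - 37) - 6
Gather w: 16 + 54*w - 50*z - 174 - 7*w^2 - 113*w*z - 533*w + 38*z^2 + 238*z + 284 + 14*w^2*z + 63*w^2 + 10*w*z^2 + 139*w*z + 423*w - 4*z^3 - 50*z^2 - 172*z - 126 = w^2*(14*z + 56) + w*(10*z^2 + 26*z - 56) - 4*z^3 - 12*z^2 + 16*z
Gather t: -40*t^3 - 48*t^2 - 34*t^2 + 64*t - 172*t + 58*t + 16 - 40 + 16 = -40*t^3 - 82*t^2 - 50*t - 8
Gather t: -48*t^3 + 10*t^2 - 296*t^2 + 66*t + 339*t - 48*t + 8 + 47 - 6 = -48*t^3 - 286*t^2 + 357*t + 49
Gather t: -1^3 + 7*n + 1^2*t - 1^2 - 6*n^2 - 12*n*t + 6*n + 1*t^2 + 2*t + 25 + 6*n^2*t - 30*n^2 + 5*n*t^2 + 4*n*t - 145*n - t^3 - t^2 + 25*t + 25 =-36*n^2 + 5*n*t^2 - 132*n - t^3 + t*(6*n^2 - 8*n + 28) + 48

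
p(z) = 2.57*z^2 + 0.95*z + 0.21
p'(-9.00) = -45.31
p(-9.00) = 199.83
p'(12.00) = 62.63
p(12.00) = 381.69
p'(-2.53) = -12.05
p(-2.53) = 14.26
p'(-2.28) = -10.77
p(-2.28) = 11.40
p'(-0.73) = -2.80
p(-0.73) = 0.89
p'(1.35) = 7.89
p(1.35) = 6.18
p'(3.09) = 16.83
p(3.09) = 27.68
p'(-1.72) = -7.89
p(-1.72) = 6.18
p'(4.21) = 22.59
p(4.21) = 49.76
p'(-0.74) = -2.85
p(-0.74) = 0.91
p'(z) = 5.14*z + 0.95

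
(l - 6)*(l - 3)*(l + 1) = l^3 - 8*l^2 + 9*l + 18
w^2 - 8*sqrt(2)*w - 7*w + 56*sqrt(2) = (w - 7)*(w - 8*sqrt(2))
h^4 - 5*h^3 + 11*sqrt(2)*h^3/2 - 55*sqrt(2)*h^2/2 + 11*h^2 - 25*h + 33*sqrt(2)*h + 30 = (h - 3)*(h - 2)*(h + sqrt(2)/2)*(h + 5*sqrt(2))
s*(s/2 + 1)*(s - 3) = s^3/2 - s^2/2 - 3*s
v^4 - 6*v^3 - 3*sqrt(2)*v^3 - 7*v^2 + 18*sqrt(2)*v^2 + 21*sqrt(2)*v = v*(v - 7)*(v + 1)*(v - 3*sqrt(2))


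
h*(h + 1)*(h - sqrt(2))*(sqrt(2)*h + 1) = sqrt(2)*h^4 - h^3 + sqrt(2)*h^3 - sqrt(2)*h^2 - h^2 - sqrt(2)*h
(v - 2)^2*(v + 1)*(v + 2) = v^4 - v^3 - 6*v^2 + 4*v + 8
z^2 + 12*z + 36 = (z + 6)^2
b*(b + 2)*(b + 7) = b^3 + 9*b^2 + 14*b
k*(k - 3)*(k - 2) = k^3 - 5*k^2 + 6*k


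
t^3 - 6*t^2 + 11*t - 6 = (t - 3)*(t - 2)*(t - 1)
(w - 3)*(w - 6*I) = w^2 - 3*w - 6*I*w + 18*I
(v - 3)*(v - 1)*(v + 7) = v^3 + 3*v^2 - 25*v + 21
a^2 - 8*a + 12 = (a - 6)*(a - 2)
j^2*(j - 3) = j^3 - 3*j^2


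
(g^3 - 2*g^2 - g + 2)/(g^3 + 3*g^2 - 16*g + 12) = (g + 1)/(g + 6)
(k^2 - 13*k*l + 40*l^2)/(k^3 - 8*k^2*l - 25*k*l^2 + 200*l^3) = 1/(k + 5*l)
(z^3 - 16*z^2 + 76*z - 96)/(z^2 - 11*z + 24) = (z^2 - 8*z + 12)/(z - 3)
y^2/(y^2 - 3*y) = y/(y - 3)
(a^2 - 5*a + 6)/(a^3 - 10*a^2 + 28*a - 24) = (a - 3)/(a^2 - 8*a + 12)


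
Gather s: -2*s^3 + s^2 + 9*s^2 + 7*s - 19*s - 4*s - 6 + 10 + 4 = -2*s^3 + 10*s^2 - 16*s + 8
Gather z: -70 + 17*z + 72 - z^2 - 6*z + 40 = -z^2 + 11*z + 42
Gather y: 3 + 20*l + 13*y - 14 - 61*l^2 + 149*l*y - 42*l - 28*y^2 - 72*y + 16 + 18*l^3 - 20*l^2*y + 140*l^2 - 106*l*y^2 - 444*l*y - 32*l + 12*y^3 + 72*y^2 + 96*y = 18*l^3 + 79*l^2 - 54*l + 12*y^3 + y^2*(44 - 106*l) + y*(-20*l^2 - 295*l + 37) + 5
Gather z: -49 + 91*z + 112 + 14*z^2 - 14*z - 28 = 14*z^2 + 77*z + 35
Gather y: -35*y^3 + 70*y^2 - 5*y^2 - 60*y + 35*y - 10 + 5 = -35*y^3 + 65*y^2 - 25*y - 5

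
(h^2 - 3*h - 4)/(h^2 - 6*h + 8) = (h + 1)/(h - 2)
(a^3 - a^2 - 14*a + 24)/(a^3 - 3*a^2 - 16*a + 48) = (a - 2)/(a - 4)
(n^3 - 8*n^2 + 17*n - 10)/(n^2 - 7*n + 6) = (n^2 - 7*n + 10)/(n - 6)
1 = 1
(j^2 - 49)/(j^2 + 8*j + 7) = (j - 7)/(j + 1)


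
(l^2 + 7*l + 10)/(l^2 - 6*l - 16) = (l + 5)/(l - 8)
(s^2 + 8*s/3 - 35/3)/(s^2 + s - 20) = (s - 7/3)/(s - 4)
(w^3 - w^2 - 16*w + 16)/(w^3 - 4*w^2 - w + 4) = (w + 4)/(w + 1)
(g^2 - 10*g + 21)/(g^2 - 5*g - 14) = (g - 3)/(g + 2)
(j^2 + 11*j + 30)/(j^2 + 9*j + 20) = (j + 6)/(j + 4)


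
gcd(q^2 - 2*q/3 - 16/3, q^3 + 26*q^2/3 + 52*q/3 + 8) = q + 2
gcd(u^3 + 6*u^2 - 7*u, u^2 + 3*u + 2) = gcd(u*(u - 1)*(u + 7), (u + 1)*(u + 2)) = 1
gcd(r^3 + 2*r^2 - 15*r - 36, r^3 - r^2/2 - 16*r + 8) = r - 4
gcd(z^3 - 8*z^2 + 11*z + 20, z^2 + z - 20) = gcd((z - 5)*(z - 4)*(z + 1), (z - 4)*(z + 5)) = z - 4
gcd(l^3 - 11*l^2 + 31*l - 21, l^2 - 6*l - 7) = l - 7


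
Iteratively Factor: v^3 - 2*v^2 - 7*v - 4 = (v + 1)*(v^2 - 3*v - 4) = (v - 4)*(v + 1)*(v + 1)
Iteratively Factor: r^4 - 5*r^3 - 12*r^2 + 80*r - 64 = (r - 4)*(r^3 - r^2 - 16*r + 16) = (r - 4)*(r + 4)*(r^2 - 5*r + 4) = (r - 4)^2*(r + 4)*(r - 1)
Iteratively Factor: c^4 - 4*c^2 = (c)*(c^3 - 4*c) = c*(c + 2)*(c^2 - 2*c) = c^2*(c + 2)*(c - 2)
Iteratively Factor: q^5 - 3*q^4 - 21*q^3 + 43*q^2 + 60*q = (q)*(q^4 - 3*q^3 - 21*q^2 + 43*q + 60) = q*(q - 3)*(q^3 - 21*q - 20) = q*(q - 5)*(q - 3)*(q^2 + 5*q + 4) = q*(q - 5)*(q - 3)*(q + 4)*(q + 1)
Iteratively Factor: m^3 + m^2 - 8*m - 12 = (m + 2)*(m^2 - m - 6) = (m - 3)*(m + 2)*(m + 2)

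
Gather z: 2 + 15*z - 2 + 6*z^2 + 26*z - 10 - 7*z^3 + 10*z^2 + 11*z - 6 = -7*z^3 + 16*z^2 + 52*z - 16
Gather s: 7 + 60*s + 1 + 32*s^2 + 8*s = 32*s^2 + 68*s + 8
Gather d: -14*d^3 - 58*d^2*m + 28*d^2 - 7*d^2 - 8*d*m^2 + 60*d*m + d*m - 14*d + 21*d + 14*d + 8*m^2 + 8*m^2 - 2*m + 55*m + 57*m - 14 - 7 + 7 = -14*d^3 + d^2*(21 - 58*m) + d*(-8*m^2 + 61*m + 21) + 16*m^2 + 110*m - 14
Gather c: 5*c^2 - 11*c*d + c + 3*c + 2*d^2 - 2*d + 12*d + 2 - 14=5*c^2 + c*(4 - 11*d) + 2*d^2 + 10*d - 12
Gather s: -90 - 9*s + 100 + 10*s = s + 10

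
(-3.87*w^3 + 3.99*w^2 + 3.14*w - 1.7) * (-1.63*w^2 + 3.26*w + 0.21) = 6.3081*w^5 - 19.1199*w^4 + 7.0765*w^3 + 13.8453*w^2 - 4.8826*w - 0.357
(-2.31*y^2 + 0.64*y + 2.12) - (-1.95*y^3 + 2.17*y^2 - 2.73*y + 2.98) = 1.95*y^3 - 4.48*y^2 + 3.37*y - 0.86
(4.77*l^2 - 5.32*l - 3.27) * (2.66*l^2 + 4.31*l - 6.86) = 12.6882*l^4 + 6.40749999999999*l^3 - 64.3496*l^2 + 22.4015*l + 22.4322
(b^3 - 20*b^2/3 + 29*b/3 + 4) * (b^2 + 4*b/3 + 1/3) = b^5 - 16*b^4/3 + 10*b^3/9 + 44*b^2/3 + 77*b/9 + 4/3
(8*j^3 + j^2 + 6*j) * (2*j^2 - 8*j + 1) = 16*j^5 - 62*j^4 + 12*j^3 - 47*j^2 + 6*j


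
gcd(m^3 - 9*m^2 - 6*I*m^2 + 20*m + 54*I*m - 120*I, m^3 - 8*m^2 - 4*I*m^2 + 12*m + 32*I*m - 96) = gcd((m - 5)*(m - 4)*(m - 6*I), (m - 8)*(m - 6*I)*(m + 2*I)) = m - 6*I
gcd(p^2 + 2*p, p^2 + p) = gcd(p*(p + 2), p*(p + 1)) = p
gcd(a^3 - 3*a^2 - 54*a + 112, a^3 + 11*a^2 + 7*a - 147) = a + 7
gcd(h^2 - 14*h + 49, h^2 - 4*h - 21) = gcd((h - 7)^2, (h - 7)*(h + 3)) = h - 7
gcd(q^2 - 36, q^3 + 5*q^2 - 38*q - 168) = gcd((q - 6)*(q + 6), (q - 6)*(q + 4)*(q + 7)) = q - 6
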